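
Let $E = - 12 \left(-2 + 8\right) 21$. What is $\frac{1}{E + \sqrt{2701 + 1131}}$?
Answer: $- \frac{189}{285289} - \frac{\sqrt{958}}{1141156} \approx -0.00068961$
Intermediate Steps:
$E = -1512$ ($E = \left(-12\right) 6 \cdot 21 = \left(-72\right) 21 = -1512$)
$\frac{1}{E + \sqrt{2701 + 1131}} = \frac{1}{-1512 + \sqrt{2701 + 1131}} = \frac{1}{-1512 + \sqrt{3832}} = \frac{1}{-1512 + 2 \sqrt{958}}$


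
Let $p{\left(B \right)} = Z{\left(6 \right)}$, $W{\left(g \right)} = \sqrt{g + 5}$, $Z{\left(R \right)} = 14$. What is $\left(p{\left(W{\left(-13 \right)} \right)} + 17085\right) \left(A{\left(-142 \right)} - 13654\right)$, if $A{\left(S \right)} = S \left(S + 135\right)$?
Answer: $-216473340$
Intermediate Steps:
$A{\left(S \right)} = S \left(135 + S\right)$
$W{\left(g \right)} = \sqrt{5 + g}$
$p{\left(B \right)} = 14$
$\left(p{\left(W{\left(-13 \right)} \right)} + 17085\right) \left(A{\left(-142 \right)} - 13654\right) = \left(14 + 17085\right) \left(- 142 \left(135 - 142\right) - 13654\right) = 17099 \left(\left(-142\right) \left(-7\right) - 13654\right) = 17099 \left(994 - 13654\right) = 17099 \left(-12660\right) = -216473340$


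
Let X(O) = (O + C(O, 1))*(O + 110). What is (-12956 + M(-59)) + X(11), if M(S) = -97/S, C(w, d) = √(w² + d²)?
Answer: -685778/59 + 121*√122 ≈ -10287.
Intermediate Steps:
C(w, d) = √(d² + w²)
M(S) = -97/S
X(O) = (110 + O)*(O + √(1 + O²)) (X(O) = (O + √(1² + O²))*(O + 110) = (O + √(1 + O²))*(110 + O) = (110 + O)*(O + √(1 + O²)))
(-12956 + M(-59)) + X(11) = (-12956 - 97/(-59)) + (11² + 110*11 + 110*√(1 + 11²) + 11*√(1 + 11²)) = (-12956 - 97*(-1/59)) + (121 + 1210 + 110*√(1 + 121) + 11*√(1 + 121)) = (-12956 + 97/59) + (121 + 1210 + 110*√122 + 11*√122) = -764307/59 + (1331 + 121*√122) = -685778/59 + 121*√122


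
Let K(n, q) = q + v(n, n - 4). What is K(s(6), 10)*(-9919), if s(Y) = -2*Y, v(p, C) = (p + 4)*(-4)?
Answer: -416598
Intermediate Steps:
v(p, C) = -16 - 4*p (v(p, C) = (4 + p)*(-4) = -16 - 4*p)
K(n, q) = -16 + q - 4*n (K(n, q) = q + (-16 - 4*n) = -16 + q - 4*n)
K(s(6), 10)*(-9919) = (-16 + 10 - (-8)*6)*(-9919) = (-16 + 10 - 4*(-12))*(-9919) = (-16 + 10 + 48)*(-9919) = 42*(-9919) = -416598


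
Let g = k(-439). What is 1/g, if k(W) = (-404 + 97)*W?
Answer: 1/134773 ≈ 7.4199e-6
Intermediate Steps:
k(W) = -307*W
g = 134773 (g = -307*(-439) = 134773)
1/g = 1/134773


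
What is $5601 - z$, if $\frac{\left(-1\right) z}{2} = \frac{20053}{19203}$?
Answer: $\frac{107596109}{19203} \approx 5603.1$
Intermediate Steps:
$z = - \frac{40106}{19203}$ ($z = - 2 \cdot \frac{20053}{19203} = - 2 \cdot 20053 \cdot \frac{1}{19203} = \left(-2\right) \frac{20053}{19203} = - \frac{40106}{19203} \approx -2.0885$)
$5601 - z = 5601 - - \frac{40106}{19203} = 5601 + \frac{40106}{19203} = \frac{107596109}{19203}$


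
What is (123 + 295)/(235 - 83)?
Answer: 11/4 ≈ 2.7500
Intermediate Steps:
(123 + 295)/(235 - 83) = 418/152 = 418*(1/152) = 11/4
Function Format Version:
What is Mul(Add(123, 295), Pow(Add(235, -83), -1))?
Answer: Rational(11, 4) ≈ 2.7500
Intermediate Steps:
Mul(Add(123, 295), Pow(Add(235, -83), -1)) = Mul(418, Pow(152, -1)) = Mul(418, Rational(1, 152)) = Rational(11, 4)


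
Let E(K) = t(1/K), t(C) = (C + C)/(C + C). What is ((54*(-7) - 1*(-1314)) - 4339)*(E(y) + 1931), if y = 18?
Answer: -6574596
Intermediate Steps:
t(C) = 1 (t(C) = (2*C)/((2*C)) = (2*C)*(1/(2*C)) = 1)
E(K) = 1
((54*(-7) - 1*(-1314)) - 4339)*(E(y) + 1931) = ((54*(-7) - 1*(-1314)) - 4339)*(1 + 1931) = ((-378 + 1314) - 4339)*1932 = (936 - 4339)*1932 = -3403*1932 = -6574596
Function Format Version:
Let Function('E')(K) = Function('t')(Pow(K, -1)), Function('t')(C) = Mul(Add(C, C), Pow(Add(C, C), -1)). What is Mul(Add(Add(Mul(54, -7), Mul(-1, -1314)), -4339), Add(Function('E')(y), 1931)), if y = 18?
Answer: -6574596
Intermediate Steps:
Function('t')(C) = 1 (Function('t')(C) = Mul(Mul(2, C), Pow(Mul(2, C), -1)) = Mul(Mul(2, C), Mul(Rational(1, 2), Pow(C, -1))) = 1)
Function('E')(K) = 1
Mul(Add(Add(Mul(54, -7), Mul(-1, -1314)), -4339), Add(Function('E')(y), 1931)) = Mul(Add(Add(Mul(54, -7), Mul(-1, -1314)), -4339), Add(1, 1931)) = Mul(Add(Add(-378, 1314), -4339), 1932) = Mul(Add(936, -4339), 1932) = Mul(-3403, 1932) = -6574596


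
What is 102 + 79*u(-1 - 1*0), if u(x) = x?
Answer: 23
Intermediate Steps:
102 + 79*u(-1 - 1*0) = 102 + 79*(-1 - 1*0) = 102 + 79*(-1 + 0) = 102 + 79*(-1) = 102 - 79 = 23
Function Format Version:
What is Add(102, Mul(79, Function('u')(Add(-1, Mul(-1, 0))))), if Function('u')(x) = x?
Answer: 23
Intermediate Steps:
Add(102, Mul(79, Function('u')(Add(-1, Mul(-1, 0))))) = Add(102, Mul(79, Add(-1, Mul(-1, 0)))) = Add(102, Mul(79, Add(-1, 0))) = Add(102, Mul(79, -1)) = Add(102, -79) = 23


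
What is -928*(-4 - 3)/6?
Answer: 3248/3 ≈ 1082.7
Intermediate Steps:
-928*(-4 - 3)/6 = -464*(-7)/3 = -928*(-7/6) = 3248/3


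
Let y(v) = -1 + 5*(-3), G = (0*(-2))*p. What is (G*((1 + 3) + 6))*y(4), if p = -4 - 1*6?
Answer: 0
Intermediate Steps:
p = -10 (p = -4 - 6 = -10)
G = 0 (G = (0*(-2))*(-10) = 0*(-10) = 0)
y(v) = -16 (y(v) = -1 - 15 = -16)
(G*((1 + 3) + 6))*y(4) = (0*((1 + 3) + 6))*(-16) = (0*(4 + 6))*(-16) = (0*10)*(-16) = 0*(-16) = 0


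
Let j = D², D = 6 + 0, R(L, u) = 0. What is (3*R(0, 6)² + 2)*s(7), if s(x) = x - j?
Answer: -58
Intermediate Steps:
D = 6
j = 36 (j = 6² = 36)
s(x) = -36 + x (s(x) = x - 1*36 = x - 36 = -36 + x)
(3*R(0, 6)² + 2)*s(7) = (3*0² + 2)*(-36 + 7) = (3*0 + 2)*(-29) = (0 + 2)*(-29) = 2*(-29) = -58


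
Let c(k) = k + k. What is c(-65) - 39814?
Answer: -39944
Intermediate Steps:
c(k) = 2*k
c(-65) - 39814 = 2*(-65) - 39814 = -130 - 39814 = -39944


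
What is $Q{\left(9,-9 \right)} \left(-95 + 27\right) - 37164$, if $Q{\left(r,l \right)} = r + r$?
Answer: $-38388$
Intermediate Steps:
$Q{\left(r,l \right)} = 2 r$
$Q{\left(9,-9 \right)} \left(-95 + 27\right) - 37164 = 2 \cdot 9 \left(-95 + 27\right) - 37164 = 18 \left(-68\right) - 37164 = -1224 - 37164 = -38388$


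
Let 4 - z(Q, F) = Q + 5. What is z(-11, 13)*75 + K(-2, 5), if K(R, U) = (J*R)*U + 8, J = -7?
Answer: 828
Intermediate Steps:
K(R, U) = 8 - 7*R*U (K(R, U) = (-7*R)*U + 8 = -7*R*U + 8 = 8 - 7*R*U)
z(Q, F) = -1 - Q (z(Q, F) = 4 - (Q + 5) = 4 - (5 + Q) = 4 + (-5 - Q) = -1 - Q)
z(-11, 13)*75 + K(-2, 5) = (-1 - 1*(-11))*75 + (8 - 7*(-2)*5) = (-1 + 11)*75 + (8 + 70) = 10*75 + 78 = 750 + 78 = 828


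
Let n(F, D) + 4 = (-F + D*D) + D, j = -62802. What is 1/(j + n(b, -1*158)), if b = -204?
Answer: -1/37796 ≈ -2.6458e-5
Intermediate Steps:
n(F, D) = -4 + D + D² - F (n(F, D) = -4 + ((-F + D*D) + D) = -4 + ((-F + D²) + D) = -4 + ((D² - F) + D) = -4 + (D + D² - F) = -4 + D + D² - F)
1/(j + n(b, -1*158)) = 1/(-62802 + (-4 - 1*158 + (-1*158)² - 1*(-204))) = 1/(-62802 + (-4 - 158 + (-158)² + 204)) = 1/(-62802 + (-4 - 158 + 24964 + 204)) = 1/(-62802 + 25006) = 1/(-37796) = -1/37796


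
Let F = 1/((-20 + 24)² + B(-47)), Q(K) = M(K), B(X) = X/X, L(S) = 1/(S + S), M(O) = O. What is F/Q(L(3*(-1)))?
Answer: -6/17 ≈ -0.35294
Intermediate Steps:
L(S) = 1/(2*S)
B(X) = 1
Q(K) = K
F = 1/17 (F = 1/((-20 + 24)² + 1) = 1/(4² + 1) = 1/(16 + 1) = 1/17 ≈ 0.058824)
F/Q(L(3*(-1))) = 1/(17*((1/(2*((3*(-1))))))) = 1/(17*(((½)/(-3)))) = 1/(17*(((½)*(-⅓)))) = 1/(17*(-⅙)) = (1/17)*(-6) = -6/17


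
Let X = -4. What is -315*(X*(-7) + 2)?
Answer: -9450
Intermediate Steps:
-315*(X*(-7) + 2) = -315*(-4*(-7) + 2) = -315*(28 + 2) = -315*30 = -9450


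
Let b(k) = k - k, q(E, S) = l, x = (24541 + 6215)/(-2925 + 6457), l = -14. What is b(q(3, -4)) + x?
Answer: 7689/883 ≈ 8.7078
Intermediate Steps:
x = 7689/883 (x = 30756/3532 = 30756*(1/3532) = 7689/883 ≈ 8.7078)
q(E, S) = -14
b(k) = 0
b(q(3, -4)) + x = 0 + 7689/883 = 7689/883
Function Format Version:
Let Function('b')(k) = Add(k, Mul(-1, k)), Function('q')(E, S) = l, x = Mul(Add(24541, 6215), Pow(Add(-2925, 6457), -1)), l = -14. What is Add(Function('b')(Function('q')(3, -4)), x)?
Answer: Rational(7689, 883) ≈ 8.7078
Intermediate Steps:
x = Rational(7689, 883) (x = Mul(30756, Pow(3532, -1)) = Mul(30756, Rational(1, 3532)) = Rational(7689, 883) ≈ 8.7078)
Function('q')(E, S) = -14
Function('b')(k) = 0
Add(Function('b')(Function('q')(3, -4)), x) = Add(0, Rational(7689, 883)) = Rational(7689, 883)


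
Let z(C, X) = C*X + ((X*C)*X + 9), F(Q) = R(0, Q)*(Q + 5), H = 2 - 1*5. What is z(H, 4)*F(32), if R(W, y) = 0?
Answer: 0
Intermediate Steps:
H = -3 (H = 2 - 5 = -3)
F(Q) = 0 (F(Q) = 0*(Q + 5) = 0*(5 + Q) = 0)
z(C, X) = 9 + C*X + C*X**2 (z(C, X) = C*X + ((C*X)*X + 9) = C*X + (C*X**2 + 9) = C*X + (9 + C*X**2) = 9 + C*X + C*X**2)
z(H, 4)*F(32) = (9 - 3*4 - 3*4**2)*0 = (9 - 12 - 3*16)*0 = (9 - 12 - 48)*0 = -51*0 = 0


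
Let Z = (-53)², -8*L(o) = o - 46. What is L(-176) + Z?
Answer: 11347/4 ≈ 2836.8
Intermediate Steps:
L(o) = 23/4 - o/8 (L(o) = -(o - 46)/8 = -(-46 + o)/8 = 23/4 - o/8)
Z = 2809
L(-176) + Z = (23/4 - ⅛*(-176)) + 2809 = (23/4 + 22) + 2809 = 111/4 + 2809 = 11347/4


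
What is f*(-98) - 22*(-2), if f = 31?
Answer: -2994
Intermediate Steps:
f*(-98) - 22*(-2) = 31*(-98) - 22*(-2) = -3038 + 44 = -2994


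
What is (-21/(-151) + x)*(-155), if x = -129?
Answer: 3015990/151 ≈ 19973.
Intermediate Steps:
(-21/(-151) + x)*(-155) = (-21/(-151) - 129)*(-155) = (-21*(-1/151) - 129)*(-155) = (21/151 - 129)*(-155) = -19458/151*(-155) = 3015990/151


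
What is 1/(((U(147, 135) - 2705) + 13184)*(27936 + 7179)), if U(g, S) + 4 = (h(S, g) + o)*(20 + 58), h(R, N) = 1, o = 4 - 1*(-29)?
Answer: 1/460954605 ≈ 2.1694e-9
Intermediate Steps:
o = 33 (o = 4 + 29 = 33)
U(g, S) = 2648 (U(g, S) = -4 + (1 + 33)*(20 + 58) = -4 + 34*78 = -4 + 2652 = 2648)
1/(((U(147, 135) - 2705) + 13184)*(27936 + 7179)) = 1/(((2648 - 2705) + 13184)*(27936 + 7179)) = 1/((-57 + 13184)*35115) = 1/(13127*35115) = 1/460954605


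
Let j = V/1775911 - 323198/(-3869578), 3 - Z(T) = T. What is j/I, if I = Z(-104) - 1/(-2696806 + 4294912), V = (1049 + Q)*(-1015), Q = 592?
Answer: -246918154841010204/30923636749024303981 ≈ -0.0079848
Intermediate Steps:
Z(T) = 3 - T
V = -1665615 (V = (1049 + 592)*(-1015) = 1641*(-1015) = -1665615)
I = 170997341/1598106 (I = (3 - 1*(-104)) - 1/(-2696806 + 4294912) = (3 + 104) - 1/1598106 = 107 - 1*1/1598106 = 107 - 1/1598106 = 170997341/1598106 ≈ 107.00)
j = -154506744134/180842793041 (j = -1665615/1775911 - 323198/(-3869578) = -1665615*1/1775911 - 323198*(-1/3869578) = -1665615/1775911 + 161599/1934789 = -154506744134/180842793041 ≈ -0.85437)
j/I = -154506744134/(180842793041*170997341/1598106) = -154506744134/180842793041*1598106/170997341 = -246918154841010204/30923636749024303981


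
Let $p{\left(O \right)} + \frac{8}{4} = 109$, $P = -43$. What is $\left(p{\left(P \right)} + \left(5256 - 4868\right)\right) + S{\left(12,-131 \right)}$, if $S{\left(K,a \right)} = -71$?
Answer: $424$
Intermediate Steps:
$p{\left(O \right)} = 107$ ($p{\left(O \right)} = -2 + 109 = 107$)
$\left(p{\left(P \right)} + \left(5256 - 4868\right)\right) + S{\left(12,-131 \right)} = \left(107 + \left(5256 - 4868\right)\right) - 71 = \left(107 + 388\right) - 71 = 495 - 71 = 424$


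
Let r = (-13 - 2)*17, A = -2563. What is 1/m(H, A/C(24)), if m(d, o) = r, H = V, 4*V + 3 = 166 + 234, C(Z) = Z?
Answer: -1/255 ≈ -0.0039216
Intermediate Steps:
V = 397/4 (V = -¾ + (166 + 234)/4 = -¾ + (¼)*400 = -¾ + 100 = 397/4 ≈ 99.250)
r = -255 (r = -15*17 = -255)
H = 397/4 ≈ 99.250
m(d, o) = -255
1/m(H, A/C(24)) = 1/(-255) = -1/255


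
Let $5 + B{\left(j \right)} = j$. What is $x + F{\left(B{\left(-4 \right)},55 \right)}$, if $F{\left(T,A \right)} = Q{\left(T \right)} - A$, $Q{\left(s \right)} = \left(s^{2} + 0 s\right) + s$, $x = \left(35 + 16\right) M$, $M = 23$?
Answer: $1190$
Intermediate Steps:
$B{\left(j \right)} = -5 + j$
$x = 1173$ ($x = \left(35 + 16\right) 23 = 51 \cdot 23 = 1173$)
$Q{\left(s \right)} = s + s^{2}$ ($Q{\left(s \right)} = \left(s^{2} + 0\right) + s = s^{2} + s = s + s^{2}$)
$F{\left(T,A \right)} = - A + T \left(1 + T\right)$ ($F{\left(T,A \right)} = T \left(1 + T\right) - A = - A + T \left(1 + T\right)$)
$x + F{\left(B{\left(-4 \right)},55 \right)} = 1173 - \left(55 - \left(-5 - 4\right) \left(1 - 9\right)\right) = 1173 - \left(55 + 9 \left(1 - 9\right)\right) = 1173 - -17 = 1173 + \left(-55 + 72\right) = 1173 + 17 = 1190$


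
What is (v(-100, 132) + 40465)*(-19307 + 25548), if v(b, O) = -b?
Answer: 253166165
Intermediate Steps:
(v(-100, 132) + 40465)*(-19307 + 25548) = (-1*(-100) + 40465)*(-19307 + 25548) = (100 + 40465)*6241 = 40565*6241 = 253166165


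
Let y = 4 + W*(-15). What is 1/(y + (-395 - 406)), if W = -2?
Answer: -1/767 ≈ -0.0013038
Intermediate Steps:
y = 34 (y = 4 - 2*(-15) = 4 + 30 = 34)
1/(y + (-395 - 406)) = 1/(34 + (-395 - 406)) = 1/(34 - 801) = 1/(-767) = -1/767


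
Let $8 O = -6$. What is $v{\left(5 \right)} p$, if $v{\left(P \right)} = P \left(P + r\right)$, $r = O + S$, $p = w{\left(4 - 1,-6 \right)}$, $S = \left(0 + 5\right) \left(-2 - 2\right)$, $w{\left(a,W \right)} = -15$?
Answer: $\frac{4725}{4} \approx 1181.3$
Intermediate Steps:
$S = -20$ ($S = 5 \left(-4\right) = -20$)
$O = - \frac{3}{4}$ ($O = \frac{1}{8} \left(-6\right) = - \frac{3}{4} \approx -0.75$)
$p = -15$
$r = - \frac{83}{4}$ ($r = - \frac{3}{4} - 20 = - \frac{83}{4} \approx -20.75$)
$v{\left(P \right)} = P \left(- \frac{83}{4} + P\right)$ ($v{\left(P \right)} = P \left(P - \frac{83}{4}\right) = P \left(- \frac{83}{4} + P\right)$)
$v{\left(5 \right)} p = \frac{1}{4} \cdot 5 \left(-83 + 4 \cdot 5\right) \left(-15\right) = \frac{1}{4} \cdot 5 \left(-83 + 20\right) \left(-15\right) = \frac{1}{4} \cdot 5 \left(-63\right) \left(-15\right) = \left(- \frac{315}{4}\right) \left(-15\right) = \frac{4725}{4}$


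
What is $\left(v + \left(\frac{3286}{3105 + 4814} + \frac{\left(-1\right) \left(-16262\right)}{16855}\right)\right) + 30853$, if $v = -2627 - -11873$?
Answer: $\frac{5352387964063}{133474745} \approx 40100.0$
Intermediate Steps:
$v = 9246$ ($v = -2627 + 11873 = 9246$)
$\left(v + \left(\frac{3286}{3105 + 4814} + \frac{\left(-1\right) \left(-16262\right)}{16855}\right)\right) + 30853 = \left(9246 + \left(\frac{3286}{3105 + 4814} + \frac{\left(-1\right) \left(-16262\right)}{16855}\right)\right) + 30853 = \left(9246 + \left(\frac{3286}{7919} + 16262 \cdot \frac{1}{16855}\right)\right) + 30853 = \left(9246 + \left(3286 \cdot \frac{1}{7919} + \frac{16262}{16855}\right)\right) + 30853 = \left(9246 + \left(\frac{3286}{7919} + \frac{16262}{16855}\right)\right) + 30853 = \left(9246 + \frac{184164308}{133474745}\right) + 30853 = \frac{1234291656578}{133474745} + 30853 = \frac{5352387964063}{133474745}$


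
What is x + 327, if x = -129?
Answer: 198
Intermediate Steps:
x + 327 = -129 + 327 = 198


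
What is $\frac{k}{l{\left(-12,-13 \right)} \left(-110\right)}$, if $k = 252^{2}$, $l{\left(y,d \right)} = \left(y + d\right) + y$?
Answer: $\frac{31752}{2035} \approx 15.603$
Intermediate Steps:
$l{\left(y,d \right)} = d + 2 y$ ($l{\left(y,d \right)} = \left(d + y\right) + y = d + 2 y$)
$k = 63504$
$\frac{k}{l{\left(-12,-13 \right)} \left(-110\right)} = \frac{63504}{\left(-13 + 2 \left(-12\right)\right) \left(-110\right)} = \frac{63504}{\left(-13 - 24\right) \left(-110\right)} = \frac{63504}{\left(-37\right) \left(-110\right)} = \frac{63504}{4070} = 63504 \cdot \frac{1}{4070} = \frac{31752}{2035}$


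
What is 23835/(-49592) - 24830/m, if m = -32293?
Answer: 461665705/1601474456 ≈ 0.28828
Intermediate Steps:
23835/(-49592) - 24830/m = 23835/(-49592) - 24830/(-32293) = 23835*(-1/49592) - 24830*(-1/32293) = -23835/49592 + 24830/32293 = 461665705/1601474456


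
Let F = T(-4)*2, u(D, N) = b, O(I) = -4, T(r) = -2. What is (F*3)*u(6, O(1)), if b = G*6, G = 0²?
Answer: 0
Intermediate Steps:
G = 0
b = 0 (b = 0*6 = 0)
u(D, N) = 0
F = -4 (F = -2*2 = -4)
(F*3)*u(6, O(1)) = -4*3*0 = -12*0 = 0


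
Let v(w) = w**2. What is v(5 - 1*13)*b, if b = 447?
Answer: 28608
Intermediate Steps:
v(5 - 1*13)*b = (5 - 1*13)**2*447 = (5 - 13)**2*447 = (-8)**2*447 = 64*447 = 28608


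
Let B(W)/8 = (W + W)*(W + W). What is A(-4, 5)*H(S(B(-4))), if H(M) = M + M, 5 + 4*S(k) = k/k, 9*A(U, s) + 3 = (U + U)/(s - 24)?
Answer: 98/171 ≈ 0.57310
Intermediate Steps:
B(W) = 32*W**2 (B(W) = 8*((W + W)*(W + W)) = 8*((2*W)*(2*W)) = 8*(4*W**2) = 32*W**2)
A(U, s) = -1/3 + 2*U/(9*(-24 + s)) (A(U, s) = -1/3 + ((U + U)/(s - 24))/9 = -1/3 + ((2*U)/(-24 + s))/9 = -1/3 + (2*U/(-24 + s))/9 = -1/3 + 2*U/(9*(-24 + s)))
S(k) = -1 (S(k) = -5/4 + (k/k)/4 = -5/4 + (1/4)*1 = -5/4 + 1/4 = -1)
H(M) = 2*M
A(-4, 5)*H(S(B(-4))) = ((72 - 3*5 + 2*(-4))/(9*(-24 + 5)))*(2*(-1)) = ((1/9)*(72 - 15 - 8)/(-19))*(-2) = ((1/9)*(-1/19)*49)*(-2) = -49/171*(-2) = 98/171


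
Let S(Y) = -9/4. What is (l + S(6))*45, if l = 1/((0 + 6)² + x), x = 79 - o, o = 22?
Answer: -12495/124 ≈ -100.77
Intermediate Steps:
x = 57 (x = 79 - 1*22 = 79 - 22 = 57)
S(Y) = -9/4 (S(Y) = -9*¼ = -9/4)
l = 1/93 (l = 1/((0 + 6)² + 57) = 1/(6² + 57) = 1/(36 + 57) = 1/93 ≈ 0.010753)
(l + S(6))*45 = (1/93 - 9/4)*45 = -833/372*45 = -12495/124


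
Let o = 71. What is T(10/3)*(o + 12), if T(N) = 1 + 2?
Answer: 249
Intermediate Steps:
T(N) = 3
T(10/3)*(o + 12) = 3*(71 + 12) = 3*83 = 249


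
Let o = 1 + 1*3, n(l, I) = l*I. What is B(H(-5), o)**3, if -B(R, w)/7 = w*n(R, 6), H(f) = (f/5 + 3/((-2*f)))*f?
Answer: -203297472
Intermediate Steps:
n(l, I) = I*l
H(f) = f*(-3/(2*f) + f/5) (H(f) = (f*(1/5) + 3*(-1/(2*f)))*f = (f/5 - 3/(2*f))*f = (-3/(2*f) + f/5)*f = f*(-3/(2*f) + f/5))
o = 4 (o = 1 + 3 = 4)
B(R, w) = -42*R*w (B(R, w) = -7*w*6*R = -42*R*w)
B(H(-5), o)**3 = (-42*(-3/2 + (1/5)*(-5)**2)*4)**3 = (-42*(-3/2 + (1/5)*25)*4)**3 = (-42*(-3/2 + 5)*4)**3 = (-42*7/2*4)**3 = (-588)**3 = -203297472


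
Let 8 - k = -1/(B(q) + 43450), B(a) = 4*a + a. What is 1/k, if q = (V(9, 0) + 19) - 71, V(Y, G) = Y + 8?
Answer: 43275/346201 ≈ 0.12500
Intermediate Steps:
V(Y, G) = 8 + Y
q = -35 (q = ((8 + 9) + 19) - 71 = (17 + 19) - 71 = 36 - 71 = -35)
B(a) = 5*a
k = 346201/43275 (k = 8 - (-1)/(5*(-35) + 43450) = 8 - (-1)/(-175 + 43450) = 8 - (-1)/43275 = 8 - 1*(-1/43275) = 8 + 1/43275 = 346201/43275 ≈ 8.0000)
1/k = 1/(346201/43275) = 43275/346201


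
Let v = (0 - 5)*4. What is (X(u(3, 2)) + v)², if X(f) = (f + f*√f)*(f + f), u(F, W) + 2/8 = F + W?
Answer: 2637703/256 + 72561*√19/64 ≈ 15246.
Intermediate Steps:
u(F, W) = -¼ + F + W (u(F, W) = -¼ + (F + W) = -¼ + F + W)
v = -20 (v = -5*4 = -20)
X(f) = 2*f*(f + f^(3/2)) (X(f) = (f + f^(3/2))*(2*f) = 2*f*(f + f^(3/2)))
(X(u(3, 2)) + v)² = ((2*(-¼ + 3 + 2)² + 2*(-¼ + 3 + 2)^(5/2)) - 20)² = ((2*(19/4)² + 2*(19/4)^(5/2)) - 20)² = ((2*(361/16) + 2*(361*√19/32)) - 20)² = ((361/8 + 361*√19/16) - 20)² = (201/8 + 361*√19/16)²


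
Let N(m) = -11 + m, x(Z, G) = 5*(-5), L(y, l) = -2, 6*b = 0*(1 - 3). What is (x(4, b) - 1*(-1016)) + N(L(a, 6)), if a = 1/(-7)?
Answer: 978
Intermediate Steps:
b = 0 (b = (0*(1 - 3))/6 = (0*(-2))/6 = (1/6)*0 = 0)
a = -1/7 (a = 1*(-1/7) = -1/7 ≈ -0.14286)
x(Z, G) = -25
(x(4, b) - 1*(-1016)) + N(L(a, 6)) = (-25 - 1*(-1016)) + (-11 - 2) = (-25 + 1016) - 13 = 991 - 13 = 978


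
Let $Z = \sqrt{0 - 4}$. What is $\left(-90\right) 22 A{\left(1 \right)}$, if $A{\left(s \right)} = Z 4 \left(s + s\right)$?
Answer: $- 31680 i \approx - 31680.0 i$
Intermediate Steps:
$Z = 2 i$ ($Z = \sqrt{-4} = 2 i \approx 2.0 i$)
$A{\left(s \right)} = 16 i s$ ($A{\left(s \right)} = 2 i 4 \left(s + s\right) = 8 i 2 s = 16 i s$)
$\left(-90\right) 22 A{\left(1 \right)} = \left(-90\right) 22 \cdot 16 i 1 = - 1980 \cdot 16 i = - 31680 i$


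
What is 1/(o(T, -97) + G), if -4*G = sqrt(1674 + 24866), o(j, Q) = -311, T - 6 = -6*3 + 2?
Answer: -1244/380249 + 2*sqrt(6635)/380249 ≈ -0.0028431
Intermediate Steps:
T = -10 (T = 6 + (-6*3 + 2) = 6 + (-18 + 2) = 6 - 16 = -10)
G = -sqrt(6635)/2 (G = -sqrt(1674 + 24866)/4 = -sqrt(6635)/2 ≈ -40.728)
1/(o(T, -97) + G) = 1/(-311 - sqrt(6635)/2)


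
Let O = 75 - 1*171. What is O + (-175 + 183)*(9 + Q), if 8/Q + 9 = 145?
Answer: -400/17 ≈ -23.529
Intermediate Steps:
Q = 1/17 (Q = 8/(-9 + 145) = 8/136 = 8*(1/136) = 1/17 ≈ 0.058824)
O = -96 (O = 75 - 171 = -96)
O + (-175 + 183)*(9 + Q) = -96 + (-175 + 183)*(9 + 1/17) = -96 + 8*(154/17) = -96 + 1232/17 = -400/17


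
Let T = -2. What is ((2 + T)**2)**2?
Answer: 0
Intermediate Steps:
((2 + T)**2)**2 = ((2 - 2)**2)**2 = (0**2)**2 = 0**2 = 0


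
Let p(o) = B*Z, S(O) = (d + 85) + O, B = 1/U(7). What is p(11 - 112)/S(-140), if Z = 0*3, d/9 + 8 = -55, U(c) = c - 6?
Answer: 0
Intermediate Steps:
U(c) = -6 + c
d = -567 (d = -72 + 9*(-55) = -72 - 495 = -567)
Z = 0
B = 1 (B = 1/(-6 + 7) = 1/1 = 1)
S(O) = -482 + O (S(O) = (-567 + 85) + O = -482 + O)
p(o) = 0 (p(o) = 1*0 = 0)
p(11 - 112)/S(-140) = 0/(-482 - 140) = 0/(-622) = 0*(-1/622) = 0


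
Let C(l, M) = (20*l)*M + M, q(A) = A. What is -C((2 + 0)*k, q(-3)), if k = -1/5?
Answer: -21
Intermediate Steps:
k = -⅕ (k = -1*⅕ = -⅕ ≈ -0.20000)
C(l, M) = M + 20*M*l (C(l, M) = 20*M*l + M = M + 20*M*l)
-C((2 + 0)*k, q(-3)) = -(-3)*(1 + 20*((2 + 0)*(-⅕))) = -(-3)*(1 + 20*(2*(-⅕))) = -(-3)*(1 + 20*(-⅖)) = -(-3)*(1 - 8) = -(-3)*(-7) = -1*21 = -21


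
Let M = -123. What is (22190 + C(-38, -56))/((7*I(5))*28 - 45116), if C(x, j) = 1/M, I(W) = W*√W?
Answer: -30784552951/62442532272 - 668695405*√5/62442532272 ≈ -0.51695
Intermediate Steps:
I(W) = W^(3/2)
C(x, j) = -1/123 (C(x, j) = 1/(-123) = -1/123)
(22190 + C(-38, -56))/((7*I(5))*28 - 45116) = (22190 - 1/123)/((7*5^(3/2))*28 - 45116) = 2729369/(123*((7*(5*√5))*28 - 45116)) = 2729369/(123*((35*√5)*28 - 45116)) = 2729369/(123*(980*√5 - 45116)) = 2729369/(123*(-45116 + 980*√5))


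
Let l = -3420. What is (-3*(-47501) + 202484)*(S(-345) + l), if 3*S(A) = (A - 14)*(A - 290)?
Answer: 75105394835/3 ≈ 2.5035e+10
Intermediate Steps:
S(A) = (-290 + A)*(-14 + A)/3 (S(A) = ((A - 14)*(A - 290))/3 = ((-14 + A)*(-290 + A))/3 = ((-290 + A)*(-14 + A))/3 = (-290 + A)*(-14 + A)/3)
(-3*(-47501) + 202484)*(S(-345) + l) = (-3*(-47501) + 202484)*((4060/3 - 304/3*(-345) + (1/3)*(-345)**2) - 3420) = (142503 + 202484)*((4060/3 + 34960 + (1/3)*119025) - 3420) = 344987*((4060/3 + 34960 + 39675) - 3420) = 344987*(227965/3 - 3420) = 344987*(217705/3) = 75105394835/3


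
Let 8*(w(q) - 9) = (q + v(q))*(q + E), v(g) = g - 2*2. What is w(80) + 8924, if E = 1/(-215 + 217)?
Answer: 42011/4 ≈ 10503.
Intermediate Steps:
v(g) = -4 + g (v(g) = g - 4 = -4 + g)
E = ½ (E = 1/2 = ½ ≈ 0.50000)
w(q) = 9 + (½ + q)*(-4 + 2*q)/8 (w(q) = 9 + ((q + (-4 + q))*(q + ½))/8 = 9 + ((-4 + 2*q)*(½ + q))/8 = 9 + ((½ + q)*(-4 + 2*q))/8 = 9 + (½ + q)*(-4 + 2*q)/8)
w(80) + 8924 = (35/4 - 3/8*80 + (¼)*80²) + 8924 = (35/4 - 30 + (¼)*6400) + 8924 = (35/4 - 30 + 1600) + 8924 = 6315/4 + 8924 = 42011/4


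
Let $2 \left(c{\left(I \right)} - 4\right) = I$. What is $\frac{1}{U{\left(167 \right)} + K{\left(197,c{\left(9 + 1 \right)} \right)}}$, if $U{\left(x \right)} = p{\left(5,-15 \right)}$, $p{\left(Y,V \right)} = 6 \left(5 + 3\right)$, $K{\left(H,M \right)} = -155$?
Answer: $- \frac{1}{107} \approx -0.0093458$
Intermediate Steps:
$c{\left(I \right)} = 4 + \frac{I}{2}$
$p{\left(Y,V \right)} = 48$ ($p{\left(Y,V \right)} = 6 \cdot 8 = 48$)
$U{\left(x \right)} = 48$
$\frac{1}{U{\left(167 \right)} + K{\left(197,c{\left(9 + 1 \right)} \right)}} = \frac{1}{48 - 155} = \frac{1}{-107} = - \frac{1}{107}$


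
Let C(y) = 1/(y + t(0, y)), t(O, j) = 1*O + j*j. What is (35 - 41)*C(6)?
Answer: -1/7 ≈ -0.14286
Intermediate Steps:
t(O, j) = O + j**2
C(y) = 1/(y + y**2) (C(y) = 1/(y + (0 + y**2)) = 1/(y + y**2))
(35 - 41)*C(6) = (35 - 41)*(1/(6*(1 + 6))) = -1/7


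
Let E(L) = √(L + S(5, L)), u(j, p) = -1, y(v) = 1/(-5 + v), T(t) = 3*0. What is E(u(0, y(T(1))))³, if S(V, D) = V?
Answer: 8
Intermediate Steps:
T(t) = 0
E(L) = √(5 + L) (E(L) = √(L + 5) = √(5 + L))
E(u(0, y(T(1))))³ = (√(5 - 1))³ = (√4)³ = 2³ = 8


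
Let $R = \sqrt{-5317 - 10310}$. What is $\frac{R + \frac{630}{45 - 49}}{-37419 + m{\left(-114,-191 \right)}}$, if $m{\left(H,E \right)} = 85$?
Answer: $\frac{315}{74668} - \frac{i \sqrt{15627}}{37334} \approx 0.0042187 - 0.0033484 i$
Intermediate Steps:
$R = i \sqrt{15627}$ ($R = \sqrt{-15627} = i \sqrt{15627} \approx 125.01 i$)
$\frac{R + \frac{630}{45 - 49}}{-37419 + m{\left(-114,-191 \right)}} = \frac{i \sqrt{15627} + \frac{630}{45 - 49}}{-37419 + 85} = \frac{i \sqrt{15627} + \frac{630}{-4}}{-37334} = \left(i \sqrt{15627} + 630 \left(- \frac{1}{4}\right)\right) \left(- \frac{1}{37334}\right) = \left(i \sqrt{15627} - \frac{315}{2}\right) \left(- \frac{1}{37334}\right) = \left(- \frac{315}{2} + i \sqrt{15627}\right) \left(- \frac{1}{37334}\right) = \frac{315}{74668} - \frac{i \sqrt{15627}}{37334}$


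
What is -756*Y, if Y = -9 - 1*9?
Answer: 13608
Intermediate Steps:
Y = -18 (Y = -9 - 9 = -18)
-756*Y = -756*(-18) = 13608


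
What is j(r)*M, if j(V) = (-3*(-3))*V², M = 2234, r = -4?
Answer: 321696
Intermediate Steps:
j(V) = 9*V²
j(r)*M = (9*(-4)²)*2234 = (9*16)*2234 = 144*2234 = 321696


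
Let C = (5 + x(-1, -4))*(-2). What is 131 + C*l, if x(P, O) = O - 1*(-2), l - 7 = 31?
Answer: -97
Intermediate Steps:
l = 38 (l = 7 + 31 = 38)
x(P, O) = 2 + O (x(P, O) = O + 2 = 2 + O)
C = -6 (C = (5 + (2 - 4))*(-2) = (5 - 2)*(-2) = 3*(-2) = -6)
131 + C*l = 131 - 6*38 = 131 - 228 = -97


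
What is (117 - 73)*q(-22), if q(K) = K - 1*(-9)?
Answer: -572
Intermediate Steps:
q(K) = 9 + K (q(K) = K + 9 = 9 + K)
(117 - 73)*q(-22) = (117 - 73)*(9 - 22) = 44*(-13) = -572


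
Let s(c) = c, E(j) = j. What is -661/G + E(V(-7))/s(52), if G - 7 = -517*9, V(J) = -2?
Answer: 3135/30199 ≈ 0.10381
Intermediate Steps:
G = -4646 (G = 7 - 517*9 = 7 - 4653 = -4646)
-661/G + E(V(-7))/s(52) = -661/(-4646) - 2/52 = -661*(-1/4646) - 2*1/52 = 661/4646 - 1/26 = 3135/30199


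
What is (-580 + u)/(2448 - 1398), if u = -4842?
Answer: -2711/525 ≈ -5.1638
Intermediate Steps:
(-580 + u)/(2448 - 1398) = (-580 - 4842)/(2448 - 1398) = -5422/1050 = -5422*1/1050 = -2711/525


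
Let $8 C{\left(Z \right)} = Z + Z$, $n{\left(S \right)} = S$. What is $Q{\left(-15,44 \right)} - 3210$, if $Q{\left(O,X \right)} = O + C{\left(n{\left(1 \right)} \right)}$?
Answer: $- \frac{12899}{4} \approx -3224.8$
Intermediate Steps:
$C{\left(Z \right)} = \frac{Z}{4}$ ($C{\left(Z \right)} = \frac{Z + Z}{8} = \frac{2 Z}{8} = \frac{Z}{4}$)
$Q{\left(O,X \right)} = \frac{1}{4} + O$ ($Q{\left(O,X \right)} = O + \frac{1}{4} \cdot 1 = O + \frac{1}{4} = \frac{1}{4} + O$)
$Q{\left(-15,44 \right)} - 3210 = \left(\frac{1}{4} - 15\right) - 3210 = - \frac{59}{4} - 3210 = - \frac{12899}{4}$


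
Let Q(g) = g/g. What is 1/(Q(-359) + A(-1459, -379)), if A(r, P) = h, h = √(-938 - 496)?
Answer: 1/1435 - I*√1434/1435 ≈ 0.00069686 - 0.026389*I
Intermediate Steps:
h = I*√1434 (h = √(-1434) = I*√1434 ≈ 37.868*I)
A(r, P) = I*√1434
Q(g) = 1
1/(Q(-359) + A(-1459, -379)) = 1/(1 + I*√1434)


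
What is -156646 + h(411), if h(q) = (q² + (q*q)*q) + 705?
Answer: 69439511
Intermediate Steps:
h(q) = 705 + q² + q³ (h(q) = (q² + q²*q) + 705 = (q² + q³) + 705 = 705 + q² + q³)
-156646 + h(411) = -156646 + (705 + 411² + 411³) = -156646 + (705 + 168921 + 69426531) = -156646 + 69596157 = 69439511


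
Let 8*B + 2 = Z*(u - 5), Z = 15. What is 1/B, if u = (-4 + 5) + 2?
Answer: -¼ ≈ -0.25000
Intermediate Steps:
u = 3 (u = 1 + 2 = 3)
B = -4 (B = -¼ + (15*(3 - 5))/8 = -¼ + (15*(-2))/8 = -¼ + (⅛)*(-30) = -¼ - 15/4 = -4)
1/B = 1/(-4) = -¼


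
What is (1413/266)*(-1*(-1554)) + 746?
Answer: 171017/19 ≈ 9000.9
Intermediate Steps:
(1413/266)*(-1*(-1554)) + 746 = (1413*(1/266))*1554 + 746 = (1413/266)*1554 + 746 = 156843/19 + 746 = 171017/19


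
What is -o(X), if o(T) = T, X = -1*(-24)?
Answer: -24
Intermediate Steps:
X = 24
-o(X) = -1*24 = -24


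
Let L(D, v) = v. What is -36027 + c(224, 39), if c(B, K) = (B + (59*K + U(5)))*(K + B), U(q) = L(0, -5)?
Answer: 626733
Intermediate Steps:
U(q) = -5
c(B, K) = (B + K)*(-5 + B + 59*K) (c(B, K) = (B + (59*K - 5))*(K + B) = (B + (-5 + 59*K))*(B + K) = (-5 + B + 59*K)*(B + K) = (B + K)*(-5 + B + 59*K))
-36027 + c(224, 39) = -36027 + (224² - 5*224 - 5*39 + 59*39² + 60*224*39) = -36027 + (50176 - 1120 - 195 + 59*1521 + 524160) = -36027 + (50176 - 1120 - 195 + 89739 + 524160) = -36027 + 662760 = 626733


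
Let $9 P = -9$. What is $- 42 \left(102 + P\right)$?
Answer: $-4242$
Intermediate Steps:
$P = -1$ ($P = \frac{1}{9} \left(-9\right) = -1$)
$- 42 \left(102 + P\right) = - 42 \left(102 - 1\right) = \left(-42\right) 101 = -4242$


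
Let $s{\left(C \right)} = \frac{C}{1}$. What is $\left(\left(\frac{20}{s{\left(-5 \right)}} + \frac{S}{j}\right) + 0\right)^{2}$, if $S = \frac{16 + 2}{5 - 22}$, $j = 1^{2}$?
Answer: $\frac{7396}{289} \approx 25.592$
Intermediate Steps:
$s{\left(C \right)} = C$ ($s{\left(C \right)} = C 1 = C$)
$j = 1$
$S = - \frac{18}{17}$ ($S = \frac{18}{-17} = 18 \left(- \frac{1}{17}\right) = - \frac{18}{17} \approx -1.0588$)
$\left(\left(\frac{20}{s{\left(-5 \right)}} + \frac{S}{j}\right) + 0\right)^{2} = \left(\left(\frac{20}{-5} - \frac{18}{17 \cdot 1}\right) + 0\right)^{2} = \left(\left(20 \left(- \frac{1}{5}\right) - \frac{18}{17}\right) + 0\right)^{2} = \left(\left(-4 - \frac{18}{17}\right) + 0\right)^{2} = \left(- \frac{86}{17} + 0\right)^{2} = \left(- \frac{86}{17}\right)^{2} = \frac{7396}{289}$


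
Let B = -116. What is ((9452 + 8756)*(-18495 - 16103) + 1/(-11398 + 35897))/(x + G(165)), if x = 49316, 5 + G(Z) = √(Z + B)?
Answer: -15433399447615/1208241682 ≈ -12773.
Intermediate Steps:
G(Z) = -5 + √(-116 + Z) (G(Z) = -5 + √(Z - 116) = -5 + √(-116 + Z))
((9452 + 8756)*(-18495 - 16103) + 1/(-11398 + 35897))/(x + G(165)) = ((9452 + 8756)*(-18495 - 16103) + 1/(-11398 + 35897))/(49316 + (-5 + √(-116 + 165))) = (18208*(-34598) + 1/24499)/(49316 + (-5 + √49)) = (-629960384 + 1/24499)/(49316 + (-5 + 7)) = -15433399447615/(24499*(49316 + 2)) = -15433399447615/24499/49318 = -15433399447615/24499*1/49318 = -15433399447615/1208241682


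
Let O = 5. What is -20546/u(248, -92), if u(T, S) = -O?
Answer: 20546/5 ≈ 4109.2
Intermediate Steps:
u(T, S) = -5 (u(T, S) = -1*5 = -5)
-20546/u(248, -92) = -20546/(-5) = -20546*(-⅕) = 20546/5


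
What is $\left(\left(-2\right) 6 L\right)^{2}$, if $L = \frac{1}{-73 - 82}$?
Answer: $\frac{144}{24025} \approx 0.0059938$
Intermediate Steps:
$L = - \frac{1}{155}$ ($L = \frac{1}{-155} = - \frac{1}{155} \approx -0.0064516$)
$\left(\left(-2\right) 6 L\right)^{2} = \left(\left(-2\right) 6 \left(- \frac{1}{155}\right)\right)^{2} = \left(\left(-12\right) \left(- \frac{1}{155}\right)\right)^{2} = \left(\frac{12}{155}\right)^{2} = \frac{144}{24025}$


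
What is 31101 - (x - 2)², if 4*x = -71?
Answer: 491375/16 ≈ 30711.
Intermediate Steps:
x = -71/4 (x = (¼)*(-71) = -71/4 ≈ -17.750)
31101 - (x - 2)² = 31101 - (-71/4 - 2)² = 31101 - (-79/4)² = 31101 - 1*6241/16 = 31101 - 6241/16 = 491375/16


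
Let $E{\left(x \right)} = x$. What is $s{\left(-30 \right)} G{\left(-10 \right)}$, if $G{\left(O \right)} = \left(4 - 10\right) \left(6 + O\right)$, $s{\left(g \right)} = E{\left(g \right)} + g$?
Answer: $-1440$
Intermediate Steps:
$s{\left(g \right)} = 2 g$ ($s{\left(g \right)} = g + g = 2 g$)
$G{\left(O \right)} = -36 - 6 O$ ($G{\left(O \right)} = - 6 \left(6 + O\right) = -36 - 6 O$)
$s{\left(-30 \right)} G{\left(-10 \right)} = 2 \left(-30\right) \left(-36 - -60\right) = - 60 \left(-36 + 60\right) = \left(-60\right) 24 = -1440$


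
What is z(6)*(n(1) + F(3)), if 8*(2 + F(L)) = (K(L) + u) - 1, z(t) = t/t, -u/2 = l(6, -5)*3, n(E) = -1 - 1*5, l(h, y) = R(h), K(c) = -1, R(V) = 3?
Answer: -21/2 ≈ -10.500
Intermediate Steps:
l(h, y) = 3
n(E) = -6 (n(E) = -1 - 5 = -6)
u = -18 (u = -6*3 = -2*9 = -18)
z(t) = 1
F(L) = -9/2 (F(L) = -2 + ((-1 - 18) - 1)/8 = -2 + (-19 - 1)/8 = -2 + (1/8)*(-20) = -2 - 5/2 = -9/2)
z(6)*(n(1) + F(3)) = 1*(-6 - 9/2) = 1*(-21/2) = -21/2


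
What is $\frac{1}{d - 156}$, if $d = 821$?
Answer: $\frac{1}{665} \approx 0.0015038$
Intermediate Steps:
$\frac{1}{d - 156} = \frac{1}{821 - 156} = \frac{1}{665}$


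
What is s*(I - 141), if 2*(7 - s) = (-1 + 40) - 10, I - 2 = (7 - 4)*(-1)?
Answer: 1065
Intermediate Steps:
I = -1 (I = 2 + (7 - 4)*(-1) = 2 + 3*(-1) = 2 - 3 = -1)
s = -15/2 (s = 7 - ((-1 + 40) - 10)/2 = 7 - (39 - 10)/2 = 7 - ½*29 = 7 - 29/2 = -15/2 ≈ -7.5000)
s*(I - 141) = -15*(-1 - 141)/2 = -15/2*(-142) = 1065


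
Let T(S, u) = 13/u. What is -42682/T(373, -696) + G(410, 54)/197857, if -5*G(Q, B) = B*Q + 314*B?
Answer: 29388364501272/12860705 ≈ 2.2851e+6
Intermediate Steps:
G(Q, B) = -314*B/5 - B*Q/5 (G(Q, B) = -(B*Q + 314*B)/5 = -(314*B + B*Q)/5 = -314*B/5 - B*Q/5)
-42682/T(373, -696) + G(410, 54)/197857 = -42682/(13/(-696)) - ⅕*54*(314 + 410)/197857 = -42682/(13*(-1/696)) - ⅕*54*724*(1/197857) = -42682/(-13/696) - 39096/5*1/197857 = -42682*(-696/13) - 39096/989285 = 29706672/13 - 39096/989285 = 29388364501272/12860705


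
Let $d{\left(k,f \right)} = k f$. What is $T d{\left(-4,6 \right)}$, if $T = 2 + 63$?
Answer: $-1560$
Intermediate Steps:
$d{\left(k,f \right)} = f k$
$T = 65$
$T d{\left(-4,6 \right)} = 65 \cdot 6 \left(-4\right) = 65 \left(-24\right) = -1560$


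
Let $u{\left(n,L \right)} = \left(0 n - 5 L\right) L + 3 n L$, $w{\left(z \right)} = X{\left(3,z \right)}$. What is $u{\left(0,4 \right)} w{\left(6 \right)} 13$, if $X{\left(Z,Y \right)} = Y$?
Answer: $-6240$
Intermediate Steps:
$w{\left(z \right)} = z$
$u{\left(n,L \right)} = - 5 L^{2} + 3 L n$ ($u{\left(n,L \right)} = \left(0 - 5 L\right) L + 3 L n = - 5 L L + 3 L n = - 5 L^{2} + 3 L n$)
$u{\left(0,4 \right)} w{\left(6 \right)} 13 = 4 \left(\left(-5\right) 4 + 3 \cdot 0\right) 6 \cdot 13 = 4 \left(-20 + 0\right) 6 \cdot 13 = 4 \left(-20\right) 6 \cdot 13 = \left(-80\right) 6 \cdot 13 = \left(-480\right) 13 = -6240$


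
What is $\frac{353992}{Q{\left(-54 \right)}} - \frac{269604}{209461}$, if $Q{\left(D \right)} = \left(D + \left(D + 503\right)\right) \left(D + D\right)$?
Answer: $- \frac{21412206238}{2233901565} \approx -9.5851$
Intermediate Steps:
$Q{\left(D \right)} = 2 D \left(503 + 2 D\right)$ ($Q{\left(D \right)} = \left(D + \left(503 + D\right)\right) 2 D = \left(503 + 2 D\right) 2 D = 2 D \left(503 + 2 D\right)$)
$\frac{353992}{Q{\left(-54 \right)}} - \frac{269604}{209461} = \frac{353992}{2 \left(-54\right) \left(503 + 2 \left(-54\right)\right)} - \frac{269604}{209461} = \frac{353992}{2 \left(-54\right) \left(503 - 108\right)} - \frac{269604}{209461} = \frac{353992}{2 \left(-54\right) 395} - \frac{269604}{209461} = \frac{353992}{-42660} - \frac{269604}{209461} = 353992 \left(- \frac{1}{42660}\right) - \frac{269604}{209461} = - \frac{88498}{10665} - \frac{269604}{209461} = - \frac{21412206238}{2233901565}$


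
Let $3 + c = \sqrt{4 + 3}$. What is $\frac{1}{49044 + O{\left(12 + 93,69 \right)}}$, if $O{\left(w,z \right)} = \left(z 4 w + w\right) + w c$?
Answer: $\frac{8646}{672771269} - \frac{35 \sqrt{7}}{2018313807} \approx 1.2805 \cdot 10^{-5}$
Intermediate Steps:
$c = -3 + \sqrt{7}$ ($c = -3 + \sqrt{4 + 3} = -3 + \sqrt{7} \approx -0.35425$)
$O{\left(w,z \right)} = w + w \left(-3 + \sqrt{7}\right) + 4 w z$ ($O{\left(w,z \right)} = \left(z 4 w + w\right) + w \left(-3 + \sqrt{7}\right) = \left(4 z w + w\right) + w \left(-3 + \sqrt{7}\right) = \left(4 w z + w\right) + w \left(-3 + \sqrt{7}\right) = \left(w + 4 w z\right) + w \left(-3 + \sqrt{7}\right) = w + w \left(-3 + \sqrt{7}\right) + 4 w z$)
$\frac{1}{49044 + O{\left(12 + 93,69 \right)}} = \frac{1}{49044 + \left(12 + 93\right) \left(-2 + \sqrt{7} + 4 \cdot 69\right)} = \frac{1}{49044 + 105 \left(-2 + \sqrt{7} + 276\right)} = \frac{1}{49044 + 105 \left(274 + \sqrt{7}\right)} = \frac{1}{49044 + \left(28770 + 105 \sqrt{7}\right)} = \frac{1}{77814 + 105 \sqrt{7}}$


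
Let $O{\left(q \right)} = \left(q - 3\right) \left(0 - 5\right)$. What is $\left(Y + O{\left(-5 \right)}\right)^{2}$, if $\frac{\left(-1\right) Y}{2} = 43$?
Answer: $2116$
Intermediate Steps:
$Y = -86$ ($Y = \left(-2\right) 43 = -86$)
$O{\left(q \right)} = 15 - 5 q$ ($O{\left(q \right)} = \left(-3 + q\right) \left(-5\right) = 15 - 5 q$)
$\left(Y + O{\left(-5 \right)}\right)^{2} = \left(-86 + \left(15 - -25\right)\right)^{2} = \left(-86 + \left(15 + 25\right)\right)^{2} = \left(-86 + 40\right)^{2} = \left(-46\right)^{2} = 2116$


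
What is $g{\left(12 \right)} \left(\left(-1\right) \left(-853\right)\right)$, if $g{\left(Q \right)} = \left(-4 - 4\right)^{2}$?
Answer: $54592$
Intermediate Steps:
$g{\left(Q \right)} = 64$ ($g{\left(Q \right)} = \left(-8\right)^{2} = 64$)
$g{\left(12 \right)} \left(\left(-1\right) \left(-853\right)\right) = 64 \left(\left(-1\right) \left(-853\right)\right) = 64 \cdot 853 = 54592$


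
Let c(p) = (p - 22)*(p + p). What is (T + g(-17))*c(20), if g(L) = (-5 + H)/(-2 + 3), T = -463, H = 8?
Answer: 36800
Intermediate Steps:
c(p) = 2*p*(-22 + p) (c(p) = (-22 + p)*(2*p) = 2*p*(-22 + p))
g(L) = 3 (g(L) = (-5 + 8)/(-2 + 3) = 3/1 = 3*1 = 3)
(T + g(-17))*c(20) = (-463 + 3)*(2*20*(-22 + 20)) = -920*20*(-2) = -460*(-80) = 36800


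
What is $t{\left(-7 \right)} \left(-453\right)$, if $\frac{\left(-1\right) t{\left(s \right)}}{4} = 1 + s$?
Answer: $-10872$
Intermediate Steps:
$t{\left(s \right)} = -4 - 4 s$ ($t{\left(s \right)} = - 4 \left(1 + s\right) = -4 - 4 s$)
$t{\left(-7 \right)} \left(-453\right) = \left(-4 - -28\right) \left(-453\right) = \left(-4 + 28\right) \left(-453\right) = 24 \left(-453\right) = -10872$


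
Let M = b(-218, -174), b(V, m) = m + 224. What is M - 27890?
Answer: -27840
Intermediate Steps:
b(V, m) = 224 + m
M = 50 (M = 224 - 174 = 50)
M - 27890 = 50 - 27890 = -27840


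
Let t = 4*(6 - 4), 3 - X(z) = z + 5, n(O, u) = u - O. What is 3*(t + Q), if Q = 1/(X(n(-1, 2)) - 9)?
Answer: 333/14 ≈ 23.786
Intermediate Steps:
X(z) = -2 - z (X(z) = 3 - (z + 5) = 3 - (5 + z) = 3 + (-5 - z) = -2 - z)
t = 8 (t = 4*2 = 8)
Q = -1/14 (Q = 1/((-2 - (2 - 1*(-1))) - 9) = 1/((-2 - (2 + 1)) - 9) = 1/((-2 - 1*3) - 9) = 1/((-2 - 3) - 9) = 1/(-5 - 9) = 1/(-14) = -1/14 ≈ -0.071429)
3*(t + Q) = 3*(8 - 1/14) = 3*(111/14) = 333/14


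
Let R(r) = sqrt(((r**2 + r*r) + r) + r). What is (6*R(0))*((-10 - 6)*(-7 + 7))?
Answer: 0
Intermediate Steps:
R(r) = sqrt(2*r + 2*r**2) (R(r) = sqrt(((r**2 + r**2) + r) + r) = sqrt((2*r**2 + r) + r) = sqrt((r + 2*r**2) + r) = sqrt(2*r + 2*r**2))
(6*R(0))*((-10 - 6)*(-7 + 7)) = (6*(sqrt(2)*sqrt(0*(1 + 0))))*((-10 - 6)*(-7 + 7)) = (6*(sqrt(2)*sqrt(0*1)))*(-16*0) = (6*(sqrt(2)*sqrt(0)))*0 = (6*(sqrt(2)*0))*0 = (6*0)*0 = 0*0 = 0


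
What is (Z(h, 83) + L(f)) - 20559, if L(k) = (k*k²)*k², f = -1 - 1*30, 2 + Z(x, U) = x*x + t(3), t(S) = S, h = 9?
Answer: -28649628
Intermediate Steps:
Z(x, U) = 1 + x² (Z(x, U) = -2 + (x*x + 3) = -2 + (x² + 3) = -2 + (3 + x²) = 1 + x²)
f = -31 (f = -1 - 30 = -31)
L(k) = k⁵ (L(k) = k³*k² = k⁵)
(Z(h, 83) + L(f)) - 20559 = ((1 + 9²) + (-31)⁵) - 20559 = ((1 + 81) - 28629151) - 20559 = (82 - 28629151) - 20559 = -28629069 - 20559 = -28649628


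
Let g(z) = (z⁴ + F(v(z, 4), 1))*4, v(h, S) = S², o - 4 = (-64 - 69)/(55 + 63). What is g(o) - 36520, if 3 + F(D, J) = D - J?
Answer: -1754570725327/48469444 ≈ -36200.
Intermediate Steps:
o = 339/118 (o = 4 + (-64 - 69)/(55 + 63) = 4 - 133/118 = 339/118 ≈ 2.8729)
F(D, J) = -3 + D - J (F(D, J) = -3 + (D - J) = -3 + D - J)
g(z) = 48 + 4*z⁴ (g(z) = (z⁴ + (-3 + 4² - 1*1))*4 = (z⁴ + (-3 + 16 - 1))*4 = (z⁴ + 12)*4 = (12 + z⁴)*4 = 48 + 4*z⁴)
g(o) - 36520 = (48 + 4*(339/118)⁴) - 36520 = (48 + 4*(13206836241/193877776)) - 36520 = (48 + 13206836241/48469444) - 36520 = 15533369553/48469444 - 36520 = -1754570725327/48469444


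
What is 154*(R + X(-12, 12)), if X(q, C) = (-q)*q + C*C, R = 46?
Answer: 7084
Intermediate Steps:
X(q, C) = C**2 - q**2 (X(q, C) = -q**2 + C**2 = C**2 - q**2)
154*(R + X(-12, 12)) = 154*(46 + (12**2 - 1*(-12)**2)) = 154*(46 + (144 - 1*144)) = 154*(46 + (144 - 144)) = 154*(46 + 0) = 154*46 = 7084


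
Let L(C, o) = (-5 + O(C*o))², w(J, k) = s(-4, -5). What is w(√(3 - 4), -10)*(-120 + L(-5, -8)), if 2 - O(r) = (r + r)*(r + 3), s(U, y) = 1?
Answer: 11854129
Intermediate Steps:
O(r) = 2 - 2*r*(3 + r) (O(r) = 2 - (r + r)*(r + 3) = 2 - 2*r*(3 + r))
w(J, k) = 1
L(C, o) = (-3 - 6*C*o - 2*C²*o²)² (L(C, o) = (-5 + (2 - 6*C*o - 2*C²*o²))² = (-3 - 6*C*o - 2*C²*o²)²)
w(√(3 - 4), -10)*(-120 + L(-5, -8)) = 1*(-120 + (3 + 2*(-5)²*(-8)² + 6*(-5)*(-8))²) = 1*(-120 + (3 + 2*25*64 + 240)²) = 1*(-120 + (3 + 3200 + 240)²) = 1*(-120 + 3443²) = 1*(-120 + 11854249) = 1*11854129 = 11854129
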